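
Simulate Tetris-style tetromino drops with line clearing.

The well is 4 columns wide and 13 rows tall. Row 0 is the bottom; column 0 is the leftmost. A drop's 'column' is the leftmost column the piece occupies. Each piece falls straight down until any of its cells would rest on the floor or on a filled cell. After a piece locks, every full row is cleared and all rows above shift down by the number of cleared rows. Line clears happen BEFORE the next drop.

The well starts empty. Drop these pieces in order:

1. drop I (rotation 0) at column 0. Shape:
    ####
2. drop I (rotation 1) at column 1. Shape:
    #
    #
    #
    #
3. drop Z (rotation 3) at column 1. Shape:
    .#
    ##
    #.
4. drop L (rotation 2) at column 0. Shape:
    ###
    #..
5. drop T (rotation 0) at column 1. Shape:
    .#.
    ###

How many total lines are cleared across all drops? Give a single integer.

Drop 1: I rot0 at col 0 lands with bottom-row=0; cleared 1 line(s) (total 1); column heights now [0 0 0 0], max=0
Drop 2: I rot1 at col 1 lands with bottom-row=0; cleared 0 line(s) (total 1); column heights now [0 4 0 0], max=4
Drop 3: Z rot3 at col 1 lands with bottom-row=4; cleared 0 line(s) (total 1); column heights now [0 6 7 0], max=7
Drop 4: L rot2 at col 0 lands with bottom-row=6; cleared 0 line(s) (total 1); column heights now [8 8 8 0], max=8
Drop 5: T rot0 at col 1 lands with bottom-row=8; cleared 0 line(s) (total 1); column heights now [8 9 10 9], max=10

Answer: 1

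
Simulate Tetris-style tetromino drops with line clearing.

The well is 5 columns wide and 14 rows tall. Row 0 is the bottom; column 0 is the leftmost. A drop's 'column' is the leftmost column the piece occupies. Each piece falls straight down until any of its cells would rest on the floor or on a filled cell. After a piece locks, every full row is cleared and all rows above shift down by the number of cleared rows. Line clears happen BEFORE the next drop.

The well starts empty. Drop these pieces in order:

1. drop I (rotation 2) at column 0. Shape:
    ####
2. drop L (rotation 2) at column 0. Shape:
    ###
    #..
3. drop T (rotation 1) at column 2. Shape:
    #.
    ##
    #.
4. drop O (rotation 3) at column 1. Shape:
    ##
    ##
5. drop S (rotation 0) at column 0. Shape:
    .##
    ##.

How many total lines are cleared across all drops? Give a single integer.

Answer: 0

Derivation:
Drop 1: I rot2 at col 0 lands with bottom-row=0; cleared 0 line(s) (total 0); column heights now [1 1 1 1 0], max=1
Drop 2: L rot2 at col 0 lands with bottom-row=1; cleared 0 line(s) (total 0); column heights now [3 3 3 1 0], max=3
Drop 3: T rot1 at col 2 lands with bottom-row=3; cleared 0 line(s) (total 0); column heights now [3 3 6 5 0], max=6
Drop 4: O rot3 at col 1 lands with bottom-row=6; cleared 0 line(s) (total 0); column heights now [3 8 8 5 0], max=8
Drop 5: S rot0 at col 0 lands with bottom-row=8; cleared 0 line(s) (total 0); column heights now [9 10 10 5 0], max=10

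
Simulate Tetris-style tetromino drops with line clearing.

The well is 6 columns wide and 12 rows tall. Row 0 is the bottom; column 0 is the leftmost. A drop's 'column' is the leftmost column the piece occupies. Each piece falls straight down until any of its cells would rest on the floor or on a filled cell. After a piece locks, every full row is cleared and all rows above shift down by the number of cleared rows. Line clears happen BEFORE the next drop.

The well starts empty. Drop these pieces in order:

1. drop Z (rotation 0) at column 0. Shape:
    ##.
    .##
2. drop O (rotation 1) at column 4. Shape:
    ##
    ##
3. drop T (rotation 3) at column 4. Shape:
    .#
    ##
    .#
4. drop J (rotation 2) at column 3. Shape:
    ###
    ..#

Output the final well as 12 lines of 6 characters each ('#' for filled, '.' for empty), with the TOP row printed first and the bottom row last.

Drop 1: Z rot0 at col 0 lands with bottom-row=0; cleared 0 line(s) (total 0); column heights now [2 2 1 0 0 0], max=2
Drop 2: O rot1 at col 4 lands with bottom-row=0; cleared 0 line(s) (total 0); column heights now [2 2 1 0 2 2], max=2
Drop 3: T rot3 at col 4 lands with bottom-row=2; cleared 0 line(s) (total 0); column heights now [2 2 1 0 4 5], max=5
Drop 4: J rot2 at col 3 lands with bottom-row=5; cleared 0 line(s) (total 0); column heights now [2 2 1 7 7 7], max=7

Answer: ......
......
......
......
......
...###
.....#
.....#
....##
.....#
##..##
.##.##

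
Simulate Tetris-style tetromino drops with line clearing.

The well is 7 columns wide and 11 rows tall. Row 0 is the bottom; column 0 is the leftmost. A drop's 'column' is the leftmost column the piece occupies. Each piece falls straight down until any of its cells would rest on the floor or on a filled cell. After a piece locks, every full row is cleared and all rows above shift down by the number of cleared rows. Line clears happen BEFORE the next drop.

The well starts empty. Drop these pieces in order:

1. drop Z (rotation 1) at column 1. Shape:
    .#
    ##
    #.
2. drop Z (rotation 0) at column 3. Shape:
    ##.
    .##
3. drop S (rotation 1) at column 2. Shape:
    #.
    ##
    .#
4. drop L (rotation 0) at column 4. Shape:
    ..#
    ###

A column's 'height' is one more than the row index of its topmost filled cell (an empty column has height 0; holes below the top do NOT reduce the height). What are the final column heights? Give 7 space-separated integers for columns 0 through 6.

Drop 1: Z rot1 at col 1 lands with bottom-row=0; cleared 0 line(s) (total 0); column heights now [0 2 3 0 0 0 0], max=3
Drop 2: Z rot0 at col 3 lands with bottom-row=0; cleared 0 line(s) (total 0); column heights now [0 2 3 2 2 1 0], max=3
Drop 3: S rot1 at col 2 lands with bottom-row=2; cleared 0 line(s) (total 0); column heights now [0 2 5 4 2 1 0], max=5
Drop 4: L rot0 at col 4 lands with bottom-row=2; cleared 0 line(s) (total 0); column heights now [0 2 5 4 3 3 4], max=5

Answer: 0 2 5 4 3 3 4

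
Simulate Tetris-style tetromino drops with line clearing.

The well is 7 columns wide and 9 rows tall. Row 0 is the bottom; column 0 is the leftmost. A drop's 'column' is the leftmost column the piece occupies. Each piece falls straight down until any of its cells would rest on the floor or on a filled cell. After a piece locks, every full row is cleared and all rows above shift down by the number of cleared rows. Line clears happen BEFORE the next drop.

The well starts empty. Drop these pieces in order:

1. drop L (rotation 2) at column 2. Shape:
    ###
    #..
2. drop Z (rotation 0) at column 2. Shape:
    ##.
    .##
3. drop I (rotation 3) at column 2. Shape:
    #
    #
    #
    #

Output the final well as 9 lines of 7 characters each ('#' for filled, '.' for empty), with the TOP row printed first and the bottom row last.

Drop 1: L rot2 at col 2 lands with bottom-row=0; cleared 0 line(s) (total 0); column heights now [0 0 2 2 2 0 0], max=2
Drop 2: Z rot0 at col 2 lands with bottom-row=2; cleared 0 line(s) (total 0); column heights now [0 0 4 4 3 0 0], max=4
Drop 3: I rot3 at col 2 lands with bottom-row=4; cleared 0 line(s) (total 0); column heights now [0 0 8 4 3 0 0], max=8

Answer: .......
..#....
..#....
..#....
..#....
..##...
...##..
..###..
..#....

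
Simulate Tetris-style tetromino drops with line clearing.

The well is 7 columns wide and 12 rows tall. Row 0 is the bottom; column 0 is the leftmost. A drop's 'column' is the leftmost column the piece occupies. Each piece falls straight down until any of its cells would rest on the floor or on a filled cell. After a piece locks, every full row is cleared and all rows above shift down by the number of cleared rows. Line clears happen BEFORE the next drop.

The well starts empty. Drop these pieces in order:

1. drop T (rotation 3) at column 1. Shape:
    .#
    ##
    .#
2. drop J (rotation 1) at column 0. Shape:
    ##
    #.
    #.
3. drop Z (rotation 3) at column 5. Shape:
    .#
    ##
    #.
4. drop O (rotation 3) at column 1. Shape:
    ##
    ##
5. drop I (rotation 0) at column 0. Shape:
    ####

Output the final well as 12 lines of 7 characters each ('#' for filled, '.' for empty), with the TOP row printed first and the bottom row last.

Answer: .......
.......
.......
.......
.......
.......
####...
.##....
.##....
###...#
###..##
#.#..#.

Derivation:
Drop 1: T rot3 at col 1 lands with bottom-row=0; cleared 0 line(s) (total 0); column heights now [0 2 3 0 0 0 0], max=3
Drop 2: J rot1 at col 0 lands with bottom-row=0; cleared 0 line(s) (total 0); column heights now [3 3 3 0 0 0 0], max=3
Drop 3: Z rot3 at col 5 lands with bottom-row=0; cleared 0 line(s) (total 0); column heights now [3 3 3 0 0 2 3], max=3
Drop 4: O rot3 at col 1 lands with bottom-row=3; cleared 0 line(s) (total 0); column heights now [3 5 5 0 0 2 3], max=5
Drop 5: I rot0 at col 0 lands with bottom-row=5; cleared 0 line(s) (total 0); column heights now [6 6 6 6 0 2 3], max=6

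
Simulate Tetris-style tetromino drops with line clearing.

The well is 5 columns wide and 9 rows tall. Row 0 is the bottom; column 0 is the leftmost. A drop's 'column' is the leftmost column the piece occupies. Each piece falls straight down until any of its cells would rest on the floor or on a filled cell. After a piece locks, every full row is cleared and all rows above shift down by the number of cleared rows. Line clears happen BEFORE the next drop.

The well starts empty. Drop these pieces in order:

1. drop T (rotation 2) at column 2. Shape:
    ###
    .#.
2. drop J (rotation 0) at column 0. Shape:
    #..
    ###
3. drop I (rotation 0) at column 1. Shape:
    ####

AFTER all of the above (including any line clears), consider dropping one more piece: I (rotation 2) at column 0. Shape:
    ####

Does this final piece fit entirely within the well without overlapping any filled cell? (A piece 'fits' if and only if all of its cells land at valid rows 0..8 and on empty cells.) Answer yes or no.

Drop 1: T rot2 at col 2 lands with bottom-row=0; cleared 0 line(s) (total 0); column heights now [0 0 2 2 2], max=2
Drop 2: J rot0 at col 0 lands with bottom-row=2; cleared 0 line(s) (total 0); column heights now [4 3 3 2 2], max=4
Drop 3: I rot0 at col 1 lands with bottom-row=3; cleared 1 line(s) (total 1); column heights now [3 3 3 2 2], max=3
Test piece I rot2 at col 0 (width 4): heights before test = [3 3 3 2 2]; fits = True

Answer: yes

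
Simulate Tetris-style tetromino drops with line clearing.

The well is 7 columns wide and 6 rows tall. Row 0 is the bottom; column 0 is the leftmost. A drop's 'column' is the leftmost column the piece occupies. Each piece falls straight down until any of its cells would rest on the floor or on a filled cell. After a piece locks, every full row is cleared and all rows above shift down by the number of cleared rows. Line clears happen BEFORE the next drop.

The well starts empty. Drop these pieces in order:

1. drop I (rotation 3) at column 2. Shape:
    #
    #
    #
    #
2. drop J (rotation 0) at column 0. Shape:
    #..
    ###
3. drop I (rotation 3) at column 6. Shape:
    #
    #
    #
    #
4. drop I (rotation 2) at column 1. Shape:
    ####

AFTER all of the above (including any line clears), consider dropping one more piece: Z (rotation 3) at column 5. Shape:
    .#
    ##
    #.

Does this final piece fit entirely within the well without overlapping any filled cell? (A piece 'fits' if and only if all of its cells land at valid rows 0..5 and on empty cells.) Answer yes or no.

Drop 1: I rot3 at col 2 lands with bottom-row=0; cleared 0 line(s) (total 0); column heights now [0 0 4 0 0 0 0], max=4
Drop 2: J rot0 at col 0 lands with bottom-row=4; cleared 0 line(s) (total 0); column heights now [6 5 5 0 0 0 0], max=6
Drop 3: I rot3 at col 6 lands with bottom-row=0; cleared 0 line(s) (total 0); column heights now [6 5 5 0 0 0 4], max=6
Drop 4: I rot2 at col 1 lands with bottom-row=5; cleared 0 line(s) (total 0); column heights now [6 6 6 6 6 0 4], max=6
Test piece Z rot3 at col 5 (width 2): heights before test = [6 6 6 6 6 0 4]; fits = True

Answer: yes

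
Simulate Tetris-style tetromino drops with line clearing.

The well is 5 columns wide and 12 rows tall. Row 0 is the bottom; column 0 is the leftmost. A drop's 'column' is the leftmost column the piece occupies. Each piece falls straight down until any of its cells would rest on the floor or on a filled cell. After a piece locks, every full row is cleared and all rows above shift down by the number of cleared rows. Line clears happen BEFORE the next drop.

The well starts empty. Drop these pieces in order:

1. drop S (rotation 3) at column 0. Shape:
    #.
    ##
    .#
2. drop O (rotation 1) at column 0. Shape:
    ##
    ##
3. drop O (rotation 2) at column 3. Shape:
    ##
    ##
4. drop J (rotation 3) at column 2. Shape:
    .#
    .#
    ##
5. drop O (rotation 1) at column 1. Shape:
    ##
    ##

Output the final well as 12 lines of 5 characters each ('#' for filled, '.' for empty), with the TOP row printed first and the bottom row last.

Drop 1: S rot3 at col 0 lands with bottom-row=0; cleared 0 line(s) (total 0); column heights now [3 2 0 0 0], max=3
Drop 2: O rot1 at col 0 lands with bottom-row=3; cleared 0 line(s) (total 0); column heights now [5 5 0 0 0], max=5
Drop 3: O rot2 at col 3 lands with bottom-row=0; cleared 0 line(s) (total 0); column heights now [5 5 0 2 2], max=5
Drop 4: J rot3 at col 2 lands with bottom-row=2; cleared 0 line(s) (total 0); column heights now [5 5 3 5 2], max=5
Drop 5: O rot1 at col 1 lands with bottom-row=5; cleared 0 line(s) (total 0); column heights now [5 7 7 5 2], max=7

Answer: .....
.....
.....
.....
.....
.##..
.##..
##.#.
##.#.
#.##.
##.##
.#.##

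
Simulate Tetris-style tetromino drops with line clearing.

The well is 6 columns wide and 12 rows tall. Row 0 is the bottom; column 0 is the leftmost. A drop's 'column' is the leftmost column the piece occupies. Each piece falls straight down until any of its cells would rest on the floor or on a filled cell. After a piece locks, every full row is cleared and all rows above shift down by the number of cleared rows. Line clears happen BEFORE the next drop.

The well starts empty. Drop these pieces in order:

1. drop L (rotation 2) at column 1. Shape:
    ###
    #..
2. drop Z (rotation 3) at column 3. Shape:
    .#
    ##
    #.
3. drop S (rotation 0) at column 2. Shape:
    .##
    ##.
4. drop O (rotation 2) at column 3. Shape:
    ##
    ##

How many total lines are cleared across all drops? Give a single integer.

Drop 1: L rot2 at col 1 lands with bottom-row=0; cleared 0 line(s) (total 0); column heights now [0 2 2 2 0 0], max=2
Drop 2: Z rot3 at col 3 lands with bottom-row=2; cleared 0 line(s) (total 0); column heights now [0 2 2 4 5 0], max=5
Drop 3: S rot0 at col 2 lands with bottom-row=4; cleared 0 line(s) (total 0); column heights now [0 2 5 6 6 0], max=6
Drop 4: O rot2 at col 3 lands with bottom-row=6; cleared 0 line(s) (total 0); column heights now [0 2 5 8 8 0], max=8

Answer: 0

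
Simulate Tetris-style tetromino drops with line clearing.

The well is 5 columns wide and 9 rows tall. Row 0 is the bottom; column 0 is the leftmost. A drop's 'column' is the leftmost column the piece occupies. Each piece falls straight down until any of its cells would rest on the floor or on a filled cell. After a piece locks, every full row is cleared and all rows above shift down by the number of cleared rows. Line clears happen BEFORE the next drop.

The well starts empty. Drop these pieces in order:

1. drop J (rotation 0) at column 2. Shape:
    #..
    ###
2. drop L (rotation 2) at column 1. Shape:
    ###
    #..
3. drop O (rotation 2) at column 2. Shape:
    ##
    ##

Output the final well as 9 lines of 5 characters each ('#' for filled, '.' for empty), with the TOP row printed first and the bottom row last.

Answer: .....
.....
.....
.....
..##.
..##.
.###.
.##..
..###

Derivation:
Drop 1: J rot0 at col 2 lands with bottom-row=0; cleared 0 line(s) (total 0); column heights now [0 0 2 1 1], max=2
Drop 2: L rot2 at col 1 lands with bottom-row=1; cleared 0 line(s) (total 0); column heights now [0 3 3 3 1], max=3
Drop 3: O rot2 at col 2 lands with bottom-row=3; cleared 0 line(s) (total 0); column heights now [0 3 5 5 1], max=5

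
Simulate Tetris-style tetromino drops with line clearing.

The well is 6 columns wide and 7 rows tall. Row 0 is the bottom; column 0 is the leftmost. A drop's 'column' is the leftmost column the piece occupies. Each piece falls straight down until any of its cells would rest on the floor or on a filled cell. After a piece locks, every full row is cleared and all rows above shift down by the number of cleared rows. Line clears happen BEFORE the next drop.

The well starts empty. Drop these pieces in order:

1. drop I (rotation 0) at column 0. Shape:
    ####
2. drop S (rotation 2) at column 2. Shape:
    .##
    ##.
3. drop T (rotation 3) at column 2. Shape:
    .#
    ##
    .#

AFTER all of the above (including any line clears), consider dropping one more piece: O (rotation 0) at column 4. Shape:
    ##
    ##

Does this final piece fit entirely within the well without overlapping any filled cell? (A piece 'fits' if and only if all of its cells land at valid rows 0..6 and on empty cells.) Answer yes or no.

Drop 1: I rot0 at col 0 lands with bottom-row=0; cleared 0 line(s) (total 0); column heights now [1 1 1 1 0 0], max=1
Drop 2: S rot2 at col 2 lands with bottom-row=1; cleared 0 line(s) (total 0); column heights now [1 1 2 3 3 0], max=3
Drop 3: T rot3 at col 2 lands with bottom-row=3; cleared 0 line(s) (total 0); column heights now [1 1 5 6 3 0], max=6
Test piece O rot0 at col 4 (width 2): heights before test = [1 1 5 6 3 0]; fits = True

Answer: yes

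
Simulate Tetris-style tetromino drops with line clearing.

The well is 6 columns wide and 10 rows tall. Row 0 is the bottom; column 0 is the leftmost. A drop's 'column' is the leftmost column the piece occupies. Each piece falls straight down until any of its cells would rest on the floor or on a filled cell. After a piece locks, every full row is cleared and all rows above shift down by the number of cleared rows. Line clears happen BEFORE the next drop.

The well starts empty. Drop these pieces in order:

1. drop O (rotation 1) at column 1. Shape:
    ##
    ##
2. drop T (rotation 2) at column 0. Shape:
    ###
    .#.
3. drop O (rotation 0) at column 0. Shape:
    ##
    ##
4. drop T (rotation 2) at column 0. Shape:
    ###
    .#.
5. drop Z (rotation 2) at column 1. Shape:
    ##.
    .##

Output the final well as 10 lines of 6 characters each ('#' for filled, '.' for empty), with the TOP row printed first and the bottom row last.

Answer: .##...
..##..
###...
.#....
##....
##....
###...
.#....
.##...
.##...

Derivation:
Drop 1: O rot1 at col 1 lands with bottom-row=0; cleared 0 line(s) (total 0); column heights now [0 2 2 0 0 0], max=2
Drop 2: T rot2 at col 0 lands with bottom-row=2; cleared 0 line(s) (total 0); column heights now [4 4 4 0 0 0], max=4
Drop 3: O rot0 at col 0 lands with bottom-row=4; cleared 0 line(s) (total 0); column heights now [6 6 4 0 0 0], max=6
Drop 4: T rot2 at col 0 lands with bottom-row=6; cleared 0 line(s) (total 0); column heights now [8 8 8 0 0 0], max=8
Drop 5: Z rot2 at col 1 lands with bottom-row=8; cleared 0 line(s) (total 0); column heights now [8 10 10 9 0 0], max=10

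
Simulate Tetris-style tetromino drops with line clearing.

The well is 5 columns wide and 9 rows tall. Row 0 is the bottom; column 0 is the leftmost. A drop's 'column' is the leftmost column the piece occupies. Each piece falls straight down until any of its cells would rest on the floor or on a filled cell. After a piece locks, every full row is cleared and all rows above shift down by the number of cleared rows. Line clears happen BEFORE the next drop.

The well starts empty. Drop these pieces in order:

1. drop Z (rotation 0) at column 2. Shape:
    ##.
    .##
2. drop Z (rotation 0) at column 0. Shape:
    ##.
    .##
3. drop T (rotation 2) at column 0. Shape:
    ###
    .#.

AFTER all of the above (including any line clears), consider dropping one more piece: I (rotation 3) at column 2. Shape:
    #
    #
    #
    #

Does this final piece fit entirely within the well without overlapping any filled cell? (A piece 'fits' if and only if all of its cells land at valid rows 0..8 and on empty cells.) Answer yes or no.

Answer: no

Derivation:
Drop 1: Z rot0 at col 2 lands with bottom-row=0; cleared 0 line(s) (total 0); column heights now [0 0 2 2 1], max=2
Drop 2: Z rot0 at col 0 lands with bottom-row=2; cleared 0 line(s) (total 0); column heights now [4 4 3 2 1], max=4
Drop 3: T rot2 at col 0 lands with bottom-row=4; cleared 0 line(s) (total 0); column heights now [6 6 6 2 1], max=6
Test piece I rot3 at col 2 (width 1): heights before test = [6 6 6 2 1]; fits = False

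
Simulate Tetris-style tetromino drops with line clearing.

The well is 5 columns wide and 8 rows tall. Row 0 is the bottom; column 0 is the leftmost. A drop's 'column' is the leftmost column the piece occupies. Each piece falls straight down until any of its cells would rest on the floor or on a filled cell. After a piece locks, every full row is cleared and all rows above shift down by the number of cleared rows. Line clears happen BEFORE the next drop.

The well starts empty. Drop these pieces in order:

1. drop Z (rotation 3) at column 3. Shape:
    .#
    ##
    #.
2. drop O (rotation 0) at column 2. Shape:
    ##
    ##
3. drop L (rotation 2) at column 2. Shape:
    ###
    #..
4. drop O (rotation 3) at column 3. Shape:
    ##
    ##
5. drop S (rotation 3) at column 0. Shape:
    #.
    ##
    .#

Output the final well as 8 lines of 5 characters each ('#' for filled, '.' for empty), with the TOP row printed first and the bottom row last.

Drop 1: Z rot3 at col 3 lands with bottom-row=0; cleared 0 line(s) (total 0); column heights now [0 0 0 2 3], max=3
Drop 2: O rot0 at col 2 lands with bottom-row=2; cleared 0 line(s) (total 0); column heights now [0 0 4 4 3], max=4
Drop 3: L rot2 at col 2 lands with bottom-row=4; cleared 0 line(s) (total 0); column heights now [0 0 6 6 6], max=6
Drop 4: O rot3 at col 3 lands with bottom-row=6; cleared 0 line(s) (total 0); column heights now [0 0 6 8 8], max=8
Drop 5: S rot3 at col 0 lands with bottom-row=0; cleared 0 line(s) (total 0); column heights now [3 2 6 8 8], max=8

Answer: ...##
...##
..###
..#..
..##.
#.###
##.##
.#.#.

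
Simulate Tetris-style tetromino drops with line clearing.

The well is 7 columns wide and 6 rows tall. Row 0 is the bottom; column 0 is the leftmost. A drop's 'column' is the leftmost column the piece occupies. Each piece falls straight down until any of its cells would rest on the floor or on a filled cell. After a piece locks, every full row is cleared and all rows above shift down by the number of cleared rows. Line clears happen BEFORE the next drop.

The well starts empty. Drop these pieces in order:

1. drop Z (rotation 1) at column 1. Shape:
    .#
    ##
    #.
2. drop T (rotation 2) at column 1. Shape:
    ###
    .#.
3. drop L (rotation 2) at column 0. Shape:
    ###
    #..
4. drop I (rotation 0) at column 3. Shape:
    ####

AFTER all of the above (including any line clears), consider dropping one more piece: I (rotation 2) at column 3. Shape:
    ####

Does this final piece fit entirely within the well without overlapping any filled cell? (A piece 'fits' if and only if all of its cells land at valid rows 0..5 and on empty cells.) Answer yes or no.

Answer: yes

Derivation:
Drop 1: Z rot1 at col 1 lands with bottom-row=0; cleared 0 line(s) (total 0); column heights now [0 2 3 0 0 0 0], max=3
Drop 2: T rot2 at col 1 lands with bottom-row=3; cleared 0 line(s) (total 0); column heights now [0 5 5 5 0 0 0], max=5
Drop 3: L rot2 at col 0 lands with bottom-row=4; cleared 0 line(s) (total 0); column heights now [6 6 6 5 0 0 0], max=6
Drop 4: I rot0 at col 3 lands with bottom-row=5; cleared 1 line(s) (total 1); column heights now [5 5 5 5 0 0 0], max=5
Test piece I rot2 at col 3 (width 4): heights before test = [5 5 5 5 0 0 0]; fits = True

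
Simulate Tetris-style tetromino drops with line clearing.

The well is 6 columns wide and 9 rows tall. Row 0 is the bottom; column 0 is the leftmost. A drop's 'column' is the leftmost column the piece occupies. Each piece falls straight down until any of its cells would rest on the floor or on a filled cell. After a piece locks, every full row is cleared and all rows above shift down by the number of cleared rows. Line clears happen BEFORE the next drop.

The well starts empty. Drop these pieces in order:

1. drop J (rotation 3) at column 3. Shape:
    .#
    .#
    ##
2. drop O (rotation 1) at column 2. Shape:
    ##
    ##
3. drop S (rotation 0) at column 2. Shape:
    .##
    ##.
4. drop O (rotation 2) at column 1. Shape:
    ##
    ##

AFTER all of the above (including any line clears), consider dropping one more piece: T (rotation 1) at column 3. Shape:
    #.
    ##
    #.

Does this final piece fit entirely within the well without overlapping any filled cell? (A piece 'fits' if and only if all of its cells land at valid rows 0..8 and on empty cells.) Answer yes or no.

Answer: yes

Derivation:
Drop 1: J rot3 at col 3 lands with bottom-row=0; cleared 0 line(s) (total 0); column heights now [0 0 0 1 3 0], max=3
Drop 2: O rot1 at col 2 lands with bottom-row=1; cleared 0 line(s) (total 0); column heights now [0 0 3 3 3 0], max=3
Drop 3: S rot0 at col 2 lands with bottom-row=3; cleared 0 line(s) (total 0); column heights now [0 0 4 5 5 0], max=5
Drop 4: O rot2 at col 1 lands with bottom-row=4; cleared 0 line(s) (total 0); column heights now [0 6 6 5 5 0], max=6
Test piece T rot1 at col 3 (width 2): heights before test = [0 6 6 5 5 0]; fits = True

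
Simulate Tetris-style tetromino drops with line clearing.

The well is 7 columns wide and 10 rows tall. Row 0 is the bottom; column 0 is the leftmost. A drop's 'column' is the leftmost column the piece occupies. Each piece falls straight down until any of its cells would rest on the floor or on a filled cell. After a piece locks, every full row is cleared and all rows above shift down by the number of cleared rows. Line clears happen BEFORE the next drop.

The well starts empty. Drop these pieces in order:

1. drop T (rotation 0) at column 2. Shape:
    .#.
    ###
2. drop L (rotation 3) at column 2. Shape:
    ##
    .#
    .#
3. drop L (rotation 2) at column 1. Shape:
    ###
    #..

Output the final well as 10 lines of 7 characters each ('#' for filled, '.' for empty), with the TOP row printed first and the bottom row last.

Answer: .......
.......
.......
.......
.###...
.###...
...#...
...#...
...#...
..###..

Derivation:
Drop 1: T rot0 at col 2 lands with bottom-row=0; cleared 0 line(s) (total 0); column heights now [0 0 1 2 1 0 0], max=2
Drop 2: L rot3 at col 2 lands with bottom-row=2; cleared 0 line(s) (total 0); column heights now [0 0 5 5 1 0 0], max=5
Drop 3: L rot2 at col 1 lands with bottom-row=4; cleared 0 line(s) (total 0); column heights now [0 6 6 6 1 0 0], max=6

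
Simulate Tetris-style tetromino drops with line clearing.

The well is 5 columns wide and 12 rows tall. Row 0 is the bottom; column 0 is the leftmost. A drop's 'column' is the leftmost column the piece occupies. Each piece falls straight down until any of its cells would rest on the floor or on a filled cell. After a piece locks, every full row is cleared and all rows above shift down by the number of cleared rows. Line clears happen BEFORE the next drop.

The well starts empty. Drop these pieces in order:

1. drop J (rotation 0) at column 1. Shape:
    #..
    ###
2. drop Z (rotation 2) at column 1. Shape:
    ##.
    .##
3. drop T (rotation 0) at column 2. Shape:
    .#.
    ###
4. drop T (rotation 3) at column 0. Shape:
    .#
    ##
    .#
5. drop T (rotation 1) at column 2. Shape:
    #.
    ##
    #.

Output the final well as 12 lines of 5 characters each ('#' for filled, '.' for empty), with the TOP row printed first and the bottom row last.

Drop 1: J rot0 at col 1 lands with bottom-row=0; cleared 0 line(s) (total 0); column heights now [0 2 1 1 0], max=2
Drop 2: Z rot2 at col 1 lands with bottom-row=1; cleared 0 line(s) (total 0); column heights now [0 3 3 2 0], max=3
Drop 3: T rot0 at col 2 lands with bottom-row=3; cleared 0 line(s) (total 0); column heights now [0 3 4 5 4], max=5
Drop 4: T rot3 at col 0 lands with bottom-row=3; cleared 0 line(s) (total 0); column heights now [5 6 4 5 4], max=6
Drop 5: T rot1 at col 2 lands with bottom-row=4; cleared 0 line(s) (total 0); column heights now [5 6 7 6 4], max=7

Answer: .....
.....
.....
.....
.....
..#..
.###.
####.
.####
.##..
.###.
.###.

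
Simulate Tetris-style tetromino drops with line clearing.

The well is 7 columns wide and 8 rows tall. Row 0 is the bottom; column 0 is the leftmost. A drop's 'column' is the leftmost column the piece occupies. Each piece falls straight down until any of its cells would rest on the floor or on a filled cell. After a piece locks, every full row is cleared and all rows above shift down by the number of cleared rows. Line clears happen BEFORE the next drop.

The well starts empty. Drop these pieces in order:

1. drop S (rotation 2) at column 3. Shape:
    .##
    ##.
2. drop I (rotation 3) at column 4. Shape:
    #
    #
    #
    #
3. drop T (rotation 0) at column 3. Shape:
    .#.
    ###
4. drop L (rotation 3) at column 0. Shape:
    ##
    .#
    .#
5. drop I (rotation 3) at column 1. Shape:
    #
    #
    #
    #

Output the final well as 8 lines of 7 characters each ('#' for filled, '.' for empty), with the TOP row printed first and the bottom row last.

Drop 1: S rot2 at col 3 lands with bottom-row=0; cleared 0 line(s) (total 0); column heights now [0 0 0 1 2 2 0], max=2
Drop 2: I rot3 at col 4 lands with bottom-row=2; cleared 0 line(s) (total 0); column heights now [0 0 0 1 6 2 0], max=6
Drop 3: T rot0 at col 3 lands with bottom-row=6; cleared 0 line(s) (total 0); column heights now [0 0 0 7 8 7 0], max=8
Drop 4: L rot3 at col 0 lands with bottom-row=0; cleared 0 line(s) (total 0); column heights now [3 3 0 7 8 7 0], max=8
Drop 5: I rot3 at col 1 lands with bottom-row=3; cleared 0 line(s) (total 0); column heights now [3 7 0 7 8 7 0], max=8

Answer: ....#..
.#.###.
.#..#..
.#..#..
.#..#..
##..#..
.#..##.
.#.##..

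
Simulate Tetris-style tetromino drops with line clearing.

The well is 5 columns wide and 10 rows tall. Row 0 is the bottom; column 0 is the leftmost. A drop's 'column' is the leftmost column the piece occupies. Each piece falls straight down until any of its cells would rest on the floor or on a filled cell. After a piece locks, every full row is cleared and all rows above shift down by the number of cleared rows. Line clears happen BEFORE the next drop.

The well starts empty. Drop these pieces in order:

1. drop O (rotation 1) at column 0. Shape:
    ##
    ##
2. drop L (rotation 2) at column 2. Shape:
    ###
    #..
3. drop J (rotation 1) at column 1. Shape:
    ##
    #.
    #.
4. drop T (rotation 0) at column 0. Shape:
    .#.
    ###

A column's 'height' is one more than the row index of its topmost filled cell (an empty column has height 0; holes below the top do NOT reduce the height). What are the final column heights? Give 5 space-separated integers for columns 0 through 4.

Answer: 5 6 5 0 0

Derivation:
Drop 1: O rot1 at col 0 lands with bottom-row=0; cleared 0 line(s) (total 0); column heights now [2 2 0 0 0], max=2
Drop 2: L rot2 at col 2 lands with bottom-row=0; cleared 1 line(s) (total 1); column heights now [1 1 1 0 0], max=1
Drop 3: J rot1 at col 1 lands with bottom-row=1; cleared 0 line(s) (total 1); column heights now [1 4 4 0 0], max=4
Drop 4: T rot0 at col 0 lands with bottom-row=4; cleared 0 line(s) (total 1); column heights now [5 6 5 0 0], max=6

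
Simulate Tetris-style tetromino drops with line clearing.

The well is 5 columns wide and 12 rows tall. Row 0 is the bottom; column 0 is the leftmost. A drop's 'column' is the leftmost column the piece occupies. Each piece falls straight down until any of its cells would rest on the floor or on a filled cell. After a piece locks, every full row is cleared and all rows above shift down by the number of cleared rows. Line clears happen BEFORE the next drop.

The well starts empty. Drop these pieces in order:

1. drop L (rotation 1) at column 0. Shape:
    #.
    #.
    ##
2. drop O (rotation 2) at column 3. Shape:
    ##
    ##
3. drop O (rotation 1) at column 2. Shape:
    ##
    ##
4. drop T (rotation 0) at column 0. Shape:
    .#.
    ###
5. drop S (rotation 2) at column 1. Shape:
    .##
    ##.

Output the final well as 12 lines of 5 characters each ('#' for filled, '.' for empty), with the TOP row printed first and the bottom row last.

Drop 1: L rot1 at col 0 lands with bottom-row=0; cleared 0 line(s) (total 0); column heights now [3 1 0 0 0], max=3
Drop 2: O rot2 at col 3 lands with bottom-row=0; cleared 0 line(s) (total 0); column heights now [3 1 0 2 2], max=3
Drop 3: O rot1 at col 2 lands with bottom-row=2; cleared 0 line(s) (total 0); column heights now [3 1 4 4 2], max=4
Drop 4: T rot0 at col 0 lands with bottom-row=4; cleared 0 line(s) (total 0); column heights now [5 6 5 4 2], max=6
Drop 5: S rot2 at col 1 lands with bottom-row=6; cleared 0 line(s) (total 0); column heights now [5 7 8 8 2], max=8

Answer: .....
.....
.....
.....
..##.
.##..
.#...
###..
..##.
#.##.
#..##
##.##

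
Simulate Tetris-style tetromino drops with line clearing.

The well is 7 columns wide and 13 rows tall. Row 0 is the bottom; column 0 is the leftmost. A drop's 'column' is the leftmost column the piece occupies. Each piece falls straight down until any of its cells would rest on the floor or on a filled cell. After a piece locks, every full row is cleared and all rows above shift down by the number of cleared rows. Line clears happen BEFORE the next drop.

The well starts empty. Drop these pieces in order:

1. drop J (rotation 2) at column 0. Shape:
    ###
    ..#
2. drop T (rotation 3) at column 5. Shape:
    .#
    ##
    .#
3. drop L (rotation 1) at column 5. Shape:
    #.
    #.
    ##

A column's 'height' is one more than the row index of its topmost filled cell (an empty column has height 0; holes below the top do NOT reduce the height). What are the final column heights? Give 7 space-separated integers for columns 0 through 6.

Answer: 2 2 2 0 0 6 4

Derivation:
Drop 1: J rot2 at col 0 lands with bottom-row=0; cleared 0 line(s) (total 0); column heights now [2 2 2 0 0 0 0], max=2
Drop 2: T rot3 at col 5 lands with bottom-row=0; cleared 0 line(s) (total 0); column heights now [2 2 2 0 0 2 3], max=3
Drop 3: L rot1 at col 5 lands with bottom-row=3; cleared 0 line(s) (total 0); column heights now [2 2 2 0 0 6 4], max=6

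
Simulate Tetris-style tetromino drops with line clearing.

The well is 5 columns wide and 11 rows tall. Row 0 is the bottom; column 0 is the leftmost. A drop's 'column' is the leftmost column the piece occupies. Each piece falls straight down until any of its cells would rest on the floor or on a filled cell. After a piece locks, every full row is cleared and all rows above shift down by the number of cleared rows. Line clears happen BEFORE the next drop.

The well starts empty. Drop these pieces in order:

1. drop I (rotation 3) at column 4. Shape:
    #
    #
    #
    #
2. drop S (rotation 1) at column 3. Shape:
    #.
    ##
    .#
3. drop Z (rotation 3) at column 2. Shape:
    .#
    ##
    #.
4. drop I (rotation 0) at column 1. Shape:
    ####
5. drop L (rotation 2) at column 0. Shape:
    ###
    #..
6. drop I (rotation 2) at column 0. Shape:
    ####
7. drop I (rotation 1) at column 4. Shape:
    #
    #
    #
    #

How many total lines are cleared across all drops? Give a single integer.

Drop 1: I rot3 at col 4 lands with bottom-row=0; cleared 0 line(s) (total 0); column heights now [0 0 0 0 4], max=4
Drop 2: S rot1 at col 3 lands with bottom-row=4; cleared 0 line(s) (total 0); column heights now [0 0 0 7 6], max=7
Drop 3: Z rot3 at col 2 lands with bottom-row=6; cleared 0 line(s) (total 0); column heights now [0 0 8 9 6], max=9
Drop 4: I rot0 at col 1 lands with bottom-row=9; cleared 0 line(s) (total 0); column heights now [0 10 10 10 10], max=10
Drop 5: L rot2 at col 0 lands with bottom-row=9; cleared 1 line(s) (total 1); column heights now [10 10 10 9 6], max=10
Drop 6: I rot2 at col 0 lands with bottom-row=10; cleared 0 line(s) (total 1); column heights now [11 11 11 11 6], max=11
Drop 7: I rot1 at col 4 lands with bottom-row=6; cleared 0 line(s) (total 1); column heights now [11 11 11 11 10], max=11

Answer: 1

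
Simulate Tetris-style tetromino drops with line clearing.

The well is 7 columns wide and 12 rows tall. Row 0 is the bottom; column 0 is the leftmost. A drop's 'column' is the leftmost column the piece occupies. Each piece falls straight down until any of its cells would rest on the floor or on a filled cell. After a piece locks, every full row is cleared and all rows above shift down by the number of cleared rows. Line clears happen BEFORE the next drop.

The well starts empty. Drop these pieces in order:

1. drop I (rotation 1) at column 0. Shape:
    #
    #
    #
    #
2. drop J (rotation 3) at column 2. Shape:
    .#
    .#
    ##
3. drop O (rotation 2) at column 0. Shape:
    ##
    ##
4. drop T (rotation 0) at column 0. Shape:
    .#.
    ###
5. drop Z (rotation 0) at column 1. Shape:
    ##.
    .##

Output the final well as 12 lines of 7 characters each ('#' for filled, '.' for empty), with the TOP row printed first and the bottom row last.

Answer: .......
.......
.......
.##....
.###...
###....
##.....
##.....
#......
#..#...
#..#...
#.##...

Derivation:
Drop 1: I rot1 at col 0 lands with bottom-row=0; cleared 0 line(s) (total 0); column heights now [4 0 0 0 0 0 0], max=4
Drop 2: J rot3 at col 2 lands with bottom-row=0; cleared 0 line(s) (total 0); column heights now [4 0 1 3 0 0 0], max=4
Drop 3: O rot2 at col 0 lands with bottom-row=4; cleared 0 line(s) (total 0); column heights now [6 6 1 3 0 0 0], max=6
Drop 4: T rot0 at col 0 lands with bottom-row=6; cleared 0 line(s) (total 0); column heights now [7 8 7 3 0 0 0], max=8
Drop 5: Z rot0 at col 1 lands with bottom-row=7; cleared 0 line(s) (total 0); column heights now [7 9 9 8 0 0 0], max=9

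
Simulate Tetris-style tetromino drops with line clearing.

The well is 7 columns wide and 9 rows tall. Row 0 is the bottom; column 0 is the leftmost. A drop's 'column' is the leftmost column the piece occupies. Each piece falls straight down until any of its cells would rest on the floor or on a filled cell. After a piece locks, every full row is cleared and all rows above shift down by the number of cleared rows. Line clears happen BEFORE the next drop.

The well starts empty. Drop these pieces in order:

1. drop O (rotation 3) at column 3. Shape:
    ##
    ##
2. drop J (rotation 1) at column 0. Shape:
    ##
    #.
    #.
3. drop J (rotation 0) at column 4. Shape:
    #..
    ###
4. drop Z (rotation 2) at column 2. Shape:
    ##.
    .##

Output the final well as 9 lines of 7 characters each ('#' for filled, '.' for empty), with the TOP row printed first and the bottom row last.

Drop 1: O rot3 at col 3 lands with bottom-row=0; cleared 0 line(s) (total 0); column heights now [0 0 0 2 2 0 0], max=2
Drop 2: J rot1 at col 0 lands with bottom-row=0; cleared 0 line(s) (total 0); column heights now [3 3 0 2 2 0 0], max=3
Drop 3: J rot0 at col 4 lands with bottom-row=2; cleared 0 line(s) (total 0); column heights now [3 3 0 2 4 3 3], max=4
Drop 4: Z rot2 at col 2 lands with bottom-row=4; cleared 0 line(s) (total 0); column heights now [3 3 6 6 5 3 3], max=6

Answer: .......
.......
.......
..##...
...##..
....#..
##..###
#..##..
#..##..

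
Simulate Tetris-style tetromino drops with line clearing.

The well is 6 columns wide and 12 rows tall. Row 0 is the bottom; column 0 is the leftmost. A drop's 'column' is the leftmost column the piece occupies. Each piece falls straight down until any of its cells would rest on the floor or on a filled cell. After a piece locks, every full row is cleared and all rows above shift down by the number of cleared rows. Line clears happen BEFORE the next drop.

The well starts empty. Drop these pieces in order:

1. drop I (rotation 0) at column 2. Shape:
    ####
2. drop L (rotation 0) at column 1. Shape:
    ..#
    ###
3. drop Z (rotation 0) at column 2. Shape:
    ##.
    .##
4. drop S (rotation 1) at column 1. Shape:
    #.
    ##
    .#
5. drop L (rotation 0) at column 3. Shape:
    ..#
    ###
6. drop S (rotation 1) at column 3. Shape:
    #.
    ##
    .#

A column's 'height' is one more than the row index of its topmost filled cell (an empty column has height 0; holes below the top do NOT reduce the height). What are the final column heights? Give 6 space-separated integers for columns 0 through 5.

Drop 1: I rot0 at col 2 lands with bottom-row=0; cleared 0 line(s) (total 0); column heights now [0 0 1 1 1 1], max=1
Drop 2: L rot0 at col 1 lands with bottom-row=1; cleared 0 line(s) (total 0); column heights now [0 2 2 3 1 1], max=3
Drop 3: Z rot0 at col 2 lands with bottom-row=3; cleared 0 line(s) (total 0); column heights now [0 2 5 5 4 1], max=5
Drop 4: S rot1 at col 1 lands with bottom-row=5; cleared 0 line(s) (total 0); column heights now [0 8 7 5 4 1], max=8
Drop 5: L rot0 at col 3 lands with bottom-row=5; cleared 0 line(s) (total 0); column heights now [0 8 7 6 6 7], max=8
Drop 6: S rot1 at col 3 lands with bottom-row=6; cleared 0 line(s) (total 0); column heights now [0 8 7 9 8 7], max=9

Answer: 0 8 7 9 8 7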